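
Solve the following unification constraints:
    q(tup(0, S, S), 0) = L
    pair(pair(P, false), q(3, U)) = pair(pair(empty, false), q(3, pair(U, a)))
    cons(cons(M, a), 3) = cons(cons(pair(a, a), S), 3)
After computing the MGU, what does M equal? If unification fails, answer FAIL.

Bind L := q(tup(0, S, S), 0); no other remaining equation mentions L.
Decompose pair/2: pair(P, false) = pair(empty, false),  q(3, U) = q(3, pair(U, a)).
Decompose pair/2: P = empty,  false = false.
Bind P := empty; no other remaining equation mentions P.
Delete trivial equation false = false.
Decompose q/2: 3 = 3,  U = pair(U, a).
Delete trivial equation 3 = 3.
Occurs check fails: U occurs in pair(U, a); the equation U = pair(U, a) has no finite solution.

FAIL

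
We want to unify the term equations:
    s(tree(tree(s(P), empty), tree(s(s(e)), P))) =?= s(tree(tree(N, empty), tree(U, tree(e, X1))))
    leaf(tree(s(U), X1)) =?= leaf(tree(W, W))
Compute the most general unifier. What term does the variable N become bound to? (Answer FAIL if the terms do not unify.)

Decompose s/1: tree(tree(s(P), empty), tree(s(s(e)), P)) =?= tree(tree(N, empty), tree(U, tree(e, X1))).
Decompose tree/2: tree(s(P), empty) =?= tree(N, empty),  tree(s(s(e)), P) =?= tree(U, tree(e, X1)).
Decompose tree/2: s(P) =?= N,  empty =?= empty.
Bind N := s(P); no other remaining equation mentions N.
Delete trivial equation empty =?= empty.
Decompose tree/2: s(s(e)) =?= U,  P =?= tree(e, X1).
Bind U := s(s(e)); substituting into the one remaining equation that mentions U gives: leaf(tree(s(s(s(e))), X1)) =?= leaf(tree(W, W)).
Bind P := tree(e, X1); no other remaining equation mentions P. Substituting into the earlier binding gives N := s(tree(e, X1)).
Decompose leaf/1: tree(s(s(s(e))), X1) =?= tree(W, W).
Decompose tree/2: s(s(s(e))) =?= W,  X1 =?= W.
Bind W := s(s(s(e))); substituting into the remaining equation gives: X1 =?= s(s(s(e))).
Bind X1 := s(s(s(e))). Substituting into the earlier bindings gives N := s(tree(e, s(s(s(e))))), P := tree(e, s(s(s(e)))).
MGU = { N -> s(tree(e, s(s(s(e))))), U -> s(s(e)), P -> tree(e, s(s(s(e)))), W -> s(s(s(e))), X1 -> s(s(s(e))) }, so N -> s(tree(e, s(s(s(e))))).

s(tree(e, s(s(s(e)))))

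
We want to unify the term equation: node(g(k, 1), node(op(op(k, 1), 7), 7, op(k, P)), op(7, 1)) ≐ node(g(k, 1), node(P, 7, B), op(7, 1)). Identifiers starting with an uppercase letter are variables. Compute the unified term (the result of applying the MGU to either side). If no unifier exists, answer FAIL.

node(g(k, 1), node(op(op(k, 1), 7), 7, op(k, op(op(k, 1), 7))), op(7, 1))

Decompose node/3: g(k, 1) ≐ g(k, 1),  node(op(op(k, 1), 7), 7, op(k, P)) ≐ node(P, 7, B),  op(7, 1) ≐ op(7, 1).
Delete trivial equation g(k, 1) ≐ g(k, 1).
Decompose node/3: op(op(k, 1), 7) ≐ P,  7 ≐ 7,  op(k, P) ≐ B.
Bind P := op(op(k, 1), 7); substituting into the one remaining equation that mentions P gives: op(k, op(op(k, 1), 7)) ≐ B.
Delete trivial equation 7 ≐ 7.
Bind B := op(k, op(op(k, 1), 7)); no other remaining equation mentions B.
Delete trivial equation op(7, 1) ≐ op(7, 1).
Applying the MGU to either side gives node(g(k, 1), node(op(op(k, 1), 7), 7, op(k, op(op(k, 1), 7))), op(7, 1)).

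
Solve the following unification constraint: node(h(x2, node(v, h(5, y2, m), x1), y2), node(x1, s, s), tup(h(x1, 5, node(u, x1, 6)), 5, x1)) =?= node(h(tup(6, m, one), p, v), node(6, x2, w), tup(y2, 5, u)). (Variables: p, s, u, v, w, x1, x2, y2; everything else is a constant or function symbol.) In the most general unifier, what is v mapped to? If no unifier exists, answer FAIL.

h(6, 5, node(6, 6, 6))

Decompose node/3: h(x2, node(v, h(5, y2, m), x1), y2) =?= h(tup(6, m, one), p, v),  node(x1, s, s) =?= node(6, x2, w),  tup(h(x1, 5, node(u, x1, 6)), 5, x1) =?= tup(y2, 5, u).
Decompose h/3: x2 =?= tup(6, m, one),  node(v, h(5, y2, m), x1) =?= p,  y2 =?= v.
Bind x2 := tup(6, m, one); substituting into the one remaining equation that mentions x2 gives: node(x1, s, s) =?= node(6, tup(6, m, one), w).
Bind p := node(v, h(5, y2, m), x1); no other remaining equation mentions p.
Bind y2 := v; substituting into the one remaining equation that mentions y2 gives: tup(h(x1, 5, node(u, x1, 6)), 5, x1) =?= tup(v, 5, u). Substituting into the earlier binding gives p := node(v, h(5, v, m), x1).
Decompose node/3: x1 =?= 6,  s =?= tup(6, m, one),  s =?= w.
Bind x1 := 6; substituting into the one remaining equation that mentions x1 gives: tup(h(6, 5, node(u, 6, 6)), 5, 6) =?= tup(v, 5, u). Substituting into the earlier binding gives p := node(v, h(5, v, m), 6).
Bind s := tup(6, m, one); substituting into the one remaining equation that mentions s gives: tup(6, m, one) =?= w.
Bind w := tup(6, m, one); no other remaining equation mentions w.
Decompose tup/3: h(6, 5, node(u, 6, 6)) =?= v,  5 =?= 5,  6 =?= u.
Bind v := h(6, 5, node(u, 6, 6)); no other remaining equation mentions v. Substituting into the earlier bindings gives p := node(h(6, 5, node(u, 6, 6)), h(5, h(6, 5, node(u, 6, 6)), m), 6), y2 := h(6, 5, node(u, 6, 6)).
Delete trivial equation 5 =?= 5.
Bind u := 6. Substituting into the earlier bindings gives p := node(h(6, 5, node(6, 6, 6)), h(5, h(6, 5, node(6, 6, 6)), m), 6), y2 := h(6, 5, node(6, 6, 6)), v := h(6, 5, node(6, 6, 6)).
MGU = { x2 ↦ tup(6, m, one), p ↦ node(h(6, 5, node(6, 6, 6)), h(5, h(6, 5, node(6, 6, 6)), m), 6), y2 ↦ h(6, 5, node(6, 6, 6)), x1 ↦ 6, s ↦ tup(6, m, one), w ↦ tup(6, m, one), v ↦ h(6, 5, node(6, 6, 6)), u ↦ 6 }, so v ↦ h(6, 5, node(6, 6, 6)).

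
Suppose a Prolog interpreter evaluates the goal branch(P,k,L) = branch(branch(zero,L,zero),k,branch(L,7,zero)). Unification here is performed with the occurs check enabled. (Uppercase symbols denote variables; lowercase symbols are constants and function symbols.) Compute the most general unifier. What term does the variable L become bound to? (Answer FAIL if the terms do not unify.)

Decompose branch/3: P = branch(zero,L,zero),  k = k,  L = branch(L,7,zero).
Bind P := branch(zero,L,zero); no other remaining equation mentions P.
Delete trivial equation k = k.
Occurs check fails: L occurs in branch(L,7,zero); the equation L = branch(L,7,zero) has no finite solution.

FAIL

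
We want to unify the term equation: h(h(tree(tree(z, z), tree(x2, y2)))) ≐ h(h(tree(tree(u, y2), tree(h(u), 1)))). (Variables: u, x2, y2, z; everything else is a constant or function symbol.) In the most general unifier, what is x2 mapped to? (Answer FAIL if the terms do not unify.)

h(1)

Decompose h/1: h(tree(tree(z, z), tree(x2, y2))) ≐ h(tree(tree(u, y2), tree(h(u), 1))).
Decompose h/1: tree(tree(z, z), tree(x2, y2)) ≐ tree(tree(u, y2), tree(h(u), 1)).
Decompose tree/2: tree(z, z) ≐ tree(u, y2),  tree(x2, y2) ≐ tree(h(u), 1).
Decompose tree/2: z ≐ u,  z ≐ y2.
Bind z := u; substituting into the one remaining equation that mentions z gives: u ≐ y2.
Bind u := y2; substituting into the remaining equation gives: tree(x2, y2) ≐ tree(h(y2), 1). Substituting into the earlier binding gives z := y2.
Decompose tree/2: x2 ≐ h(y2),  y2 ≐ 1.
Bind x2 := h(y2); no other remaining equation mentions x2.
Bind y2 := 1. Substituting into the earlier bindings gives z := 1, u := 1, x2 := h(1).
MGU = { z := 1, u := 1, x2 := h(1), y2 := 1 }, so x2 := h(1).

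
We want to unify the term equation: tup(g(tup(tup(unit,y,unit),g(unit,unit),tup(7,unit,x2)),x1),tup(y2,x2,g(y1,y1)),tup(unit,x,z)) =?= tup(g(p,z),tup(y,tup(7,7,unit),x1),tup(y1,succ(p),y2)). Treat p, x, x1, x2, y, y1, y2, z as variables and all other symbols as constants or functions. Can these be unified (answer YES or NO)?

YES

Decompose tup/3: g(tup(tup(unit,y,unit),g(unit,unit),tup(7,unit,x2)),x1) =?= g(p,z),  tup(y2,x2,g(y1,y1)) =?= tup(y,tup(7,7,unit),x1),  tup(unit,x,z) =?= tup(y1,succ(p),y2).
Decompose g/2: tup(tup(unit,y,unit),g(unit,unit),tup(7,unit,x2)) =?= p,  x1 =?= z.
Bind p := tup(tup(unit,y,unit),g(unit,unit),tup(7,unit,x2)); substituting into the one remaining equation that mentions p gives: tup(unit,x,z) =?= tup(y1,succ(tup(tup(unit,y,unit),g(unit,unit),tup(7,unit,x2))),y2).
Bind x1 := z; substituting into the one remaining equation that mentions x1 gives: tup(y2,x2,g(y1,y1)) =?= tup(y,tup(7,7,unit),z).
Decompose tup/3: y2 =?= y,  x2 =?= tup(7,7,unit),  g(y1,y1) =?= z.
Bind y2 := y; substituting into the one remaining equation that mentions y2 gives: tup(unit,x,z) =?= tup(y1,succ(tup(tup(unit,y,unit),g(unit,unit),tup(7,unit,x2))),y).
Bind x2 := tup(7,7,unit); substituting into the one remaining equation that mentions x2 gives: tup(unit,x,z) =?= tup(y1,succ(tup(tup(unit,y,unit),g(unit,unit),tup(7,unit,tup(7,7,unit)))),y). Substituting into the earlier binding gives p := tup(tup(unit,y,unit),g(unit,unit),tup(7,unit,tup(7,7,unit))).
Bind z := g(y1,y1); substituting into the remaining equation gives: tup(unit,x,g(y1,y1)) =?= tup(y1,succ(tup(tup(unit,y,unit),g(unit,unit),tup(7,unit,tup(7,7,unit)))),y). Substituting into the earlier binding gives x1 := g(y1,y1).
Decompose tup/3: unit =?= y1,  x =?= succ(tup(tup(unit,y,unit),g(unit,unit),tup(7,unit,tup(7,7,unit)))),  g(y1,y1) =?= y.
Bind y1 := unit; substituting into the one remaining equation that mentions y1 gives: g(unit,unit) =?= y. Substituting into the earlier bindings gives x1 := g(unit,unit), z := g(unit,unit).
Bind x := succ(tup(tup(unit,y,unit),g(unit,unit),tup(7,unit,tup(7,7,unit)))); no other remaining equation mentions x.
Bind y := g(unit,unit). Substituting into the earlier bindings gives p := tup(tup(unit,g(unit,unit),unit),g(unit,unit),tup(7,unit,tup(7,7,unit))), y2 := g(unit,unit), x := succ(tup(tup(unit,g(unit,unit),unit),g(unit,unit),tup(7,unit,tup(7,7,unit)))).
No equations remain and no clash or occurs-check failure arose, so a unifier exists.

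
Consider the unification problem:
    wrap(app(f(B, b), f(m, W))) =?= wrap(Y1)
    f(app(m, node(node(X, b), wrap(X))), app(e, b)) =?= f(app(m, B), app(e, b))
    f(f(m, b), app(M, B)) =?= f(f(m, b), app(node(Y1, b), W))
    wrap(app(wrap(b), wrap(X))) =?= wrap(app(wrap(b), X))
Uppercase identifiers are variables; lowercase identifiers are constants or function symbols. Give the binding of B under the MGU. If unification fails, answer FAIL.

FAIL

Decompose wrap/1: app(f(B, b), f(m, W)) =?= Y1.
Bind Y1 := app(f(B, b), f(m, W)); substituting into the one remaining equation that mentions Y1 gives: f(f(m, b), app(M, B)) =?= f(f(m, b), app(node(app(f(B, b), f(m, W)), b), W)).
Decompose f/2: app(m, node(node(X, b), wrap(X))) =?= app(m, B),  app(e, b) =?= app(e, b).
Decompose app/2: m =?= m,  node(node(X, b), wrap(X)) =?= B.
Delete trivial equation m =?= m.
Bind B := node(node(X, b), wrap(X)); substituting into the one remaining equation that mentions B gives: f(f(m, b), app(M, node(node(X, b), wrap(X)))) =?= f(f(m, b), app(node(app(f(node(node(X, b), wrap(X)), b), f(m, W)), b), W)). Substituting into the earlier binding gives Y1 := app(f(node(node(X, b), wrap(X)), b), f(m, W)).
Delete trivial equation app(e, b) =?= app(e, b).
Decompose f/2: f(m, b) =?= f(m, b),  app(M, node(node(X, b), wrap(X))) =?= app(node(app(f(node(node(X, b), wrap(X)), b), f(m, W)), b), W).
Delete trivial equation f(m, b) =?= f(m, b).
Decompose app/2: M =?= node(app(f(node(node(X, b), wrap(X)), b), f(m, W)), b),  node(node(X, b), wrap(X)) =?= W.
Bind M := node(app(f(node(node(X, b), wrap(X)), b), f(m, W)), b); no other remaining equation mentions M.
Bind W := node(node(X, b), wrap(X)); no other remaining equation mentions W. Substituting into the earlier bindings gives Y1 := app(f(node(node(X, b), wrap(X)), b), f(m, node(node(X, b), wrap(X)))), M := node(app(f(node(node(X, b), wrap(X)), b), f(m, node(node(X, b), wrap(X)))), b).
Decompose wrap/1: app(wrap(b), wrap(X)) =?= app(wrap(b), X).
Decompose app/2: wrap(b) =?= wrap(b),  wrap(X) =?= X.
Delete trivial equation wrap(b) =?= wrap(b).
Occurs check fails: X occurs in wrap(X); the equation X =?= wrap(X) has no finite solution.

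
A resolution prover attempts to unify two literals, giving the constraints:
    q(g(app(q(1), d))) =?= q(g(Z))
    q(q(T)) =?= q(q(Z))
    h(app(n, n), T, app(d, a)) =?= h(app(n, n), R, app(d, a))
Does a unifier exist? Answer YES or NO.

Decompose q/1: g(app(q(1), d)) =?= g(Z).
Decompose g/1: app(q(1), d) =?= Z.
Bind Z := app(q(1), d); substituting into the one remaining equation that mentions Z gives: q(q(T)) =?= q(q(app(q(1), d))).
Decompose q/1: q(T) =?= q(app(q(1), d)).
Decompose q/1: T =?= app(q(1), d).
Bind T := app(q(1), d); substituting into the remaining equation gives: h(app(n, n), app(q(1), d), app(d, a)) =?= h(app(n, n), R, app(d, a)).
Decompose h/3: app(n, n) =?= app(n, n),  app(q(1), d) =?= R,  app(d, a) =?= app(d, a).
Delete trivial equation app(n, n) =?= app(n, n).
Bind R := app(q(1), d); no other remaining equation mentions R.
Delete trivial equation app(d, a) =?= app(d, a).
No equations remain and no clash or occurs-check failure arose, so a unifier exists.

YES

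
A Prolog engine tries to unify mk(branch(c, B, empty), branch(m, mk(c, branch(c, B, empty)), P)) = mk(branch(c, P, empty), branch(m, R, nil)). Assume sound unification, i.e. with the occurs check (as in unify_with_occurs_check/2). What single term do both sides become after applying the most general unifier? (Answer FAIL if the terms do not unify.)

Decompose mk/2: branch(c, B, empty) = branch(c, P, empty),  branch(m, mk(c, branch(c, B, empty)), P) = branch(m, R, nil).
Decompose branch/3: c = c,  B = P,  empty = empty.
Delete trivial equation c = c.
Bind B := P; substituting into the one remaining equation that mentions B gives: branch(m, mk(c, branch(c, P, empty)), P) = branch(m, R, nil).
Delete trivial equation empty = empty.
Decompose branch/3: m = m,  mk(c, branch(c, P, empty)) = R,  P = nil.
Delete trivial equation m = m.
Bind R := mk(c, branch(c, P, empty)); no other remaining equation mentions R.
Bind P := nil. Substituting into the earlier bindings gives B := nil, R := mk(c, branch(c, nil, empty)).
Applying the MGU to either side gives mk(branch(c, nil, empty), branch(m, mk(c, branch(c, nil, empty)), nil)).

mk(branch(c, nil, empty), branch(m, mk(c, branch(c, nil, empty)), nil))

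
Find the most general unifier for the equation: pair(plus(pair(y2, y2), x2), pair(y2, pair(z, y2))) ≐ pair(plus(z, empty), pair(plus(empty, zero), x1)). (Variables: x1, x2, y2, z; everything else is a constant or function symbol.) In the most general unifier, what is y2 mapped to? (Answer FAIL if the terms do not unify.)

Decompose pair/2: plus(pair(y2, y2), x2) ≐ plus(z, empty),  pair(y2, pair(z, y2)) ≐ pair(plus(empty, zero), x1).
Decompose plus/2: pair(y2, y2) ≐ z,  x2 ≐ empty.
Bind z := pair(y2, y2); substituting into the one remaining equation that mentions z gives: pair(y2, pair(pair(y2, y2), y2)) ≐ pair(plus(empty, zero), x1).
Bind x2 := empty; no other remaining equation mentions x2.
Decompose pair/2: y2 ≐ plus(empty, zero),  pair(pair(y2, y2), y2) ≐ x1.
Bind y2 := plus(empty, zero); substituting into the remaining equation gives: pair(pair(plus(empty, zero), plus(empty, zero)), plus(empty, zero)) ≐ x1. Substituting into the earlier binding gives z := pair(plus(empty, zero), plus(empty, zero)).
Bind x1 := pair(pair(plus(empty, zero), plus(empty, zero)), plus(empty, zero)).
MGU = { z := pair(plus(empty, zero), plus(empty, zero)), x2 := empty, y2 := plus(empty, zero), x1 := pair(pair(plus(empty, zero), plus(empty, zero)), plus(empty, zero)) }, so y2 := plus(empty, zero).

plus(empty, zero)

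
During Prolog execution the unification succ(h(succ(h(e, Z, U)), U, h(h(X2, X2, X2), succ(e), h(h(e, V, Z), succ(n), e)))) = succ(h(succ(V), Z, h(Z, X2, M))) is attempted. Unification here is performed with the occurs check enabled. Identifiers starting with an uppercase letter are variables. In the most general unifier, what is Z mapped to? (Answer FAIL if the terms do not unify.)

Decompose succ/1: h(succ(h(e, Z, U)), U, h(h(X2, X2, X2), succ(e), h(h(e, V, Z), succ(n), e))) = h(succ(V), Z, h(Z, X2, M)).
Decompose h/3: succ(h(e, Z, U)) = succ(V),  U = Z,  h(h(X2, X2, X2), succ(e), h(h(e, V, Z), succ(n), e)) = h(Z, X2, M).
Decompose succ/1: h(e, Z, U) = V.
Bind V := h(e, Z, U); substituting into the one remaining equation that mentions V gives: h(h(X2, X2, X2), succ(e), h(h(e, h(e, Z, U), Z), succ(n), e)) = h(Z, X2, M).
Bind U := Z; substituting into the remaining equation gives: h(h(X2, X2, X2), succ(e), h(h(e, h(e, Z, Z), Z), succ(n), e)) = h(Z, X2, M). Substituting into the earlier binding gives V := h(e, Z, Z).
Decompose h/3: h(X2, X2, X2) = Z,  succ(e) = X2,  h(h(e, h(e, Z, Z), Z), succ(n), e) = M.
Bind Z := h(X2, X2, X2); substituting into the one remaining equation that mentions Z gives: h(h(e, h(e, h(X2, X2, X2), h(X2, X2, X2)), h(X2, X2, X2)), succ(n), e) = M. Substituting into the earlier bindings gives V := h(e, h(X2, X2, X2), h(X2, X2, X2)), U := h(X2, X2, X2).
Bind X2 := succ(e); substituting into the remaining equation gives: h(h(e, h(e, h(succ(e), succ(e), succ(e)), h(succ(e), succ(e), succ(e))), h(succ(e), succ(e), succ(e))), succ(n), e) = M. Substituting into the earlier bindings gives V := h(e, h(succ(e), succ(e), succ(e)), h(succ(e), succ(e), succ(e))), U := h(succ(e), succ(e), succ(e)), Z := h(succ(e), succ(e), succ(e)).
Bind M := h(h(e, h(e, h(succ(e), succ(e), succ(e)), h(succ(e), succ(e), succ(e))), h(succ(e), succ(e), succ(e))), succ(n), e).
MGU = { V -> h(e, h(succ(e), succ(e), succ(e)), h(succ(e), succ(e), succ(e))), U -> h(succ(e), succ(e), succ(e)), Z -> h(succ(e), succ(e), succ(e)), X2 -> succ(e), M -> h(h(e, h(e, h(succ(e), succ(e), succ(e)), h(succ(e), succ(e), succ(e))), h(succ(e), succ(e), succ(e))), succ(n), e) }, so Z -> h(succ(e), succ(e), succ(e)).

h(succ(e), succ(e), succ(e))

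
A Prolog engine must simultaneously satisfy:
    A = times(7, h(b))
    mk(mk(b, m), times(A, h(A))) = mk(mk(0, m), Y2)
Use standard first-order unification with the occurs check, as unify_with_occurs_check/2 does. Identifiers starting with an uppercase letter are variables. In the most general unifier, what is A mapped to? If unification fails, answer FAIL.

FAIL

Bind A := times(7, h(b)); substituting into the remaining equation gives: mk(mk(b, m), times(times(7, h(b)), h(times(7, h(b))))) = mk(mk(0, m), Y2).
Decompose mk/2: mk(b, m) = mk(0, m),  times(times(7, h(b)), h(times(7, h(b)))) = Y2.
Decompose mk/2: b = 0,  m = m.
Clash: constants b and 0 differ; no unifier exists.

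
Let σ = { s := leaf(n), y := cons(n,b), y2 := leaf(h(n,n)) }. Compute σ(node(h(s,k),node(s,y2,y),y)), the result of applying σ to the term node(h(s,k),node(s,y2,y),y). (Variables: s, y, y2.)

node(h(leaf(n),k),node(leaf(n),leaf(h(n,n)),cons(n,b)),cons(n,b))

Replace each occurrence of s with leaf(n).
Replace each occurrence of y with cons(n,b).
Replace each occurrence of y2 with leaf(h(n,n)).
Result: node(h(leaf(n),k),node(leaf(n),leaf(h(n,n)),cons(n,b)),cons(n,b)).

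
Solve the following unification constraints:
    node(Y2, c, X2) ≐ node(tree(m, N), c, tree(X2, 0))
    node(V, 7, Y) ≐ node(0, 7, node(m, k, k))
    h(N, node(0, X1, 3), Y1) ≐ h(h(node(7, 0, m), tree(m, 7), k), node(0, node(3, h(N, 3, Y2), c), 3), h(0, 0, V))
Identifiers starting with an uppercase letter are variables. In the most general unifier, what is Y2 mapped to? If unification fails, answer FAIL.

Decompose node/3: Y2 ≐ tree(m, N),  c ≐ c,  X2 ≐ tree(X2, 0).
Bind Y2 := tree(m, N); substituting into the one remaining equation that mentions Y2 gives: h(N, node(0, X1, 3), Y1) ≐ h(h(node(7, 0, m), tree(m, 7), k), node(0, node(3, h(N, 3, tree(m, N)), c), 3), h(0, 0, V)).
Delete trivial equation c ≐ c.
Occurs check fails: X2 occurs in tree(X2, 0); the equation X2 ≐ tree(X2, 0) has no finite solution.

FAIL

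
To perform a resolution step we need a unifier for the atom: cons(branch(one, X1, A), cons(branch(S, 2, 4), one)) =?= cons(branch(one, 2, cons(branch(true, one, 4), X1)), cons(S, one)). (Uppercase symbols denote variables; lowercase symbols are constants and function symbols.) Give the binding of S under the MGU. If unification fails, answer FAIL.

FAIL

Decompose cons/2: branch(one, X1, A) =?= branch(one, 2, cons(branch(true, one, 4), X1)),  cons(branch(S, 2, 4), one) =?= cons(S, one).
Decompose branch/3: one =?= one,  X1 =?= 2,  A =?= cons(branch(true, one, 4), X1).
Delete trivial equation one =?= one.
Bind X1 := 2; substituting into the one remaining equation that mentions X1 gives: A =?= cons(branch(true, one, 4), 2).
Bind A := cons(branch(true, one, 4), 2); no other remaining equation mentions A.
Decompose cons/2: branch(S, 2, 4) =?= S,  one =?= one.
Occurs check fails: S occurs in branch(S, 2, 4); the equation S =?= branch(S, 2, 4) has no finite solution.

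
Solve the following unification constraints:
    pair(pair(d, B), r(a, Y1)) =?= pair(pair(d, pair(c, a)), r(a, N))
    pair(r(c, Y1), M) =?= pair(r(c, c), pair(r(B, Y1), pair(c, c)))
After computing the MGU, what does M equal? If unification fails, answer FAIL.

Decompose pair/2: pair(d, B) =?= pair(d, pair(c, a)),  r(a, Y1) =?= r(a, N).
Decompose pair/2: d =?= d,  B =?= pair(c, a).
Delete trivial equation d =?= d.
Bind B := pair(c, a); substituting into the one remaining equation that mentions B gives: pair(r(c, Y1), M) =?= pair(r(c, c), pair(r(pair(c, a), Y1), pair(c, c))).
Decompose r/2: a =?= a,  Y1 =?= N.
Delete trivial equation a =?= a.
Bind Y1 := N; substituting into the remaining equation gives: pair(r(c, N), M) =?= pair(r(c, c), pair(r(pair(c, a), N), pair(c, c))).
Decompose pair/2: r(c, N) =?= r(c, c),  M =?= pair(r(pair(c, a), N), pair(c, c)).
Decompose r/2: c =?= c,  N =?= c.
Delete trivial equation c =?= c.
Bind N := c; substituting into the remaining equation gives: M =?= pair(r(pair(c, a), c), pair(c, c)). Substituting into the earlier binding gives Y1 := c.
Bind M := pair(r(pair(c, a), c), pair(c, c)).
MGU = { B ↦ pair(c, a), Y1 ↦ c, N ↦ c, M ↦ pair(r(pair(c, a), c), pair(c, c)) }, so M ↦ pair(r(pair(c, a), c), pair(c, c)).

pair(r(pair(c, a), c), pair(c, c))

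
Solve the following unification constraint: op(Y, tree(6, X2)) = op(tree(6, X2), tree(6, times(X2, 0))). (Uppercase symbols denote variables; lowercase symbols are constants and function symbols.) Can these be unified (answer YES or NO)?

Decompose op/2: Y = tree(6, X2),  tree(6, X2) = tree(6, times(X2, 0)).
Bind Y := tree(6, X2); no other remaining equation mentions Y.
Decompose tree/2: 6 = 6,  X2 = times(X2, 0).
Delete trivial equation 6 = 6.
Occurs check fails: X2 occurs in times(X2, 0); the equation X2 = times(X2, 0) has no finite solution.

NO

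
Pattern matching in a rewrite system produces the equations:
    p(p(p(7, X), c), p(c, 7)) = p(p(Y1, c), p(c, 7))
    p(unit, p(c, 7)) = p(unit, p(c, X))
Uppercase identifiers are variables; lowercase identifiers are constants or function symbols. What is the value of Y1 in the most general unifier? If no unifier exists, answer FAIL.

p(7, 7)

Decompose p/2: p(p(7, X), c) = p(Y1, c),  p(c, 7) = p(c, 7).
Decompose p/2: p(7, X) = Y1,  c = c.
Bind Y1 := p(7, X); no other remaining equation mentions Y1.
Delete trivial equation c = c.
Delete trivial equation p(c, 7) = p(c, 7).
Decompose p/2: unit = unit,  p(c, 7) = p(c, X).
Delete trivial equation unit = unit.
Decompose p/2: c = c,  7 = X.
Delete trivial equation c = c.
Bind X := 7. Substituting into the earlier binding gives Y1 := p(7, 7).
MGU = { Y1 ↦ p(7, 7), X ↦ 7 }, so Y1 ↦ p(7, 7).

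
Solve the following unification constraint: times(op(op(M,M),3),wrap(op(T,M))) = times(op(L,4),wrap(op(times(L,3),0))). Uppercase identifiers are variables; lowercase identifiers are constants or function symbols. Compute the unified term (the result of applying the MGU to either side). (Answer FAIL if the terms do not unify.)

Decompose times/2: op(op(M,M),3) = op(L,4),  wrap(op(T,M)) = wrap(op(times(L,3),0)).
Decompose op/2: op(M,M) = L,  3 = 4.
Bind L := op(M,M); substituting into the one remaining equation that mentions L gives: wrap(op(T,M)) = wrap(op(times(op(M,M),3),0)).
Clash: constants 3 and 4 differ; no unifier exists.

FAIL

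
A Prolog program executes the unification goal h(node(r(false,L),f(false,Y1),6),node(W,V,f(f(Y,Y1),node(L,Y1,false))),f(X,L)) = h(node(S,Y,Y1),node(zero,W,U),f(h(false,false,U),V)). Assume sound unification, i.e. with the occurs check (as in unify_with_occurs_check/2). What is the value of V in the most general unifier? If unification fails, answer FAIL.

zero

Decompose h/3: node(r(false,L),f(false,Y1),6) = node(S,Y,Y1),  node(W,V,f(f(Y,Y1),node(L,Y1,false))) = node(zero,W,U),  f(X,L) = f(h(false,false,U),V).
Decompose node/3: r(false,L) = S,  f(false,Y1) = Y,  6 = Y1.
Bind S := r(false,L); no other remaining equation mentions S.
Bind Y := f(false,Y1); substituting into the one remaining equation that mentions Y gives: node(W,V,f(f(f(false,Y1),Y1),node(L,Y1,false))) = node(zero,W,U).
Bind Y1 := 6; substituting into the one remaining equation that mentions Y1 gives: node(W,V,f(f(f(false,6),6),node(L,6,false))) = node(zero,W,U). Substituting into the earlier binding gives Y := f(false,6).
Decompose node/3: W = zero,  V = W,  f(f(f(false,6),6),node(L,6,false)) = U.
Bind W := zero; substituting into the one remaining equation that mentions W gives: V = zero.
Bind V := zero; substituting into the one remaining equation that mentions V gives: f(X,L) = f(h(false,false,U),zero).
Bind U := f(f(f(false,6),6),node(L,6,false)); substituting into the remaining equation gives: f(X,L) = f(h(false,false,f(f(f(false,6),6),node(L,6,false))),zero).
Decompose f/2: X = h(false,false,f(f(f(false,6),6),node(L,6,false))),  L = zero.
Bind X := h(false,false,f(f(f(false,6),6),node(L,6,false))); no other remaining equation mentions X.
Bind L := zero. Substituting into the earlier bindings gives S := r(false,zero), U := f(f(f(false,6),6),node(zero,6,false)), X := h(false,false,f(f(f(false,6),6),node(zero,6,false))).
MGU = { S -> r(false,zero), Y -> f(false,6), Y1 -> 6, W -> zero, V -> zero, U -> f(f(f(false,6),6),node(zero,6,false)), X -> h(false,false,f(f(f(false,6),6),node(zero,6,false))), L -> zero }, so V -> zero.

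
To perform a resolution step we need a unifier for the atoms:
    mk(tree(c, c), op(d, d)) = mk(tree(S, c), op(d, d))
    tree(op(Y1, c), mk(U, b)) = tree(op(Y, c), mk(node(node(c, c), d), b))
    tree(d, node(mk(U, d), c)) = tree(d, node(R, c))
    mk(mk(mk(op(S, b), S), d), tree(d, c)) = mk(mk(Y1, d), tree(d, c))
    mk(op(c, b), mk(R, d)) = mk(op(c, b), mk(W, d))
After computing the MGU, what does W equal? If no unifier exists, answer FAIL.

mk(node(node(c, c), d), d)

Decompose mk/2: tree(c, c) = tree(S, c),  op(d, d) = op(d, d).
Decompose tree/2: c = S,  c = c.
Bind S := c; substituting into the one remaining equation that mentions S gives: mk(mk(mk(op(c, b), c), d), tree(d, c)) = mk(mk(Y1, d), tree(d, c)).
Delete trivial equation c = c.
Delete trivial equation op(d, d) = op(d, d).
Decompose tree/2: op(Y1, c) = op(Y, c),  mk(U, b) = mk(node(node(c, c), d), b).
Decompose op/2: Y1 = Y,  c = c.
Bind Y1 := Y; substituting into the one remaining equation that mentions Y1 gives: mk(mk(mk(op(c, b), c), d), tree(d, c)) = mk(mk(Y, d), tree(d, c)).
Delete trivial equation c = c.
Decompose mk/2: U = node(node(c, c), d),  b = b.
Bind U := node(node(c, c), d); substituting into the one remaining equation that mentions U gives: tree(d, node(mk(node(node(c, c), d), d), c)) = tree(d, node(R, c)).
Delete trivial equation b = b.
Decompose tree/2: d = d,  node(mk(node(node(c, c), d), d), c) = node(R, c).
Delete trivial equation d = d.
Decompose node/2: mk(node(node(c, c), d), d) = R,  c = c.
Bind R := mk(node(node(c, c), d), d); substituting into the one remaining equation that mentions R gives: mk(op(c, b), mk(mk(node(node(c, c), d), d), d)) = mk(op(c, b), mk(W, d)).
Delete trivial equation c = c.
Decompose mk/2: mk(mk(op(c, b), c), d) = mk(Y, d),  tree(d, c) = tree(d, c).
Decompose mk/2: mk(op(c, b), c) = Y,  d = d.
Bind Y := mk(op(c, b), c); no other remaining equation mentions Y. Substituting into the earlier binding gives Y1 := mk(op(c, b), c).
Delete trivial equation d = d.
Delete trivial equation tree(d, c) = tree(d, c).
Decompose mk/2: op(c, b) = op(c, b),  mk(mk(node(node(c, c), d), d), d) = mk(W, d).
Delete trivial equation op(c, b) = op(c, b).
Decompose mk/2: mk(node(node(c, c), d), d) = W,  d = d.
Bind W := mk(node(node(c, c), d), d); no other remaining equation mentions W.
Delete trivial equation d = d.
MGU = { S := c, Y1 := mk(op(c, b), c), U := node(node(c, c), d), R := mk(node(node(c, c), d), d), Y := mk(op(c, b), c), W := mk(node(node(c, c), d), d) }, so W := mk(node(node(c, c), d), d).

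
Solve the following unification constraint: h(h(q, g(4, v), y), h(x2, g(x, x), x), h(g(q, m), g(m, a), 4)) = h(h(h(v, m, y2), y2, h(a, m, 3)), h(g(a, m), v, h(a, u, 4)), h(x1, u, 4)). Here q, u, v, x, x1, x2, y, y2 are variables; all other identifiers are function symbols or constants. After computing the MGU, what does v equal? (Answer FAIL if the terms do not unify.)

g(h(a, g(m, a), 4), h(a, g(m, a), 4))

Decompose h/3: h(q, g(4, v), y) = h(h(v, m, y2), y2, h(a, m, 3)),  h(x2, g(x, x), x) = h(g(a, m), v, h(a, u, 4)),  h(g(q, m), g(m, a), 4) = h(x1, u, 4).
Decompose h/3: q = h(v, m, y2),  g(4, v) = y2,  y = h(a, m, 3).
Bind q := h(v, m, y2); substituting into the one remaining equation that mentions q gives: h(g(h(v, m, y2), m), g(m, a), 4) = h(x1, u, 4).
Bind y2 := g(4, v); substituting into the one remaining equation that mentions y2 gives: h(g(h(v, m, g(4, v)), m), g(m, a), 4) = h(x1, u, 4). Substituting into the earlier binding gives q := h(v, m, g(4, v)).
Bind y := h(a, m, 3); no other remaining equation mentions y.
Decompose h/3: x2 = g(a, m),  g(x, x) = v,  x = h(a, u, 4).
Bind x2 := g(a, m); no other remaining equation mentions x2.
Bind v := g(x, x); substituting into the one remaining equation that mentions v gives: h(g(h(g(x, x), m, g(4, g(x, x))), m), g(m, a), 4) = h(x1, u, 4). Substituting into the earlier bindings gives q := h(g(x, x), m, g(4, g(x, x))), y2 := g(4, g(x, x)).
Bind x := h(a, u, 4); substituting into the remaining equation gives: h(g(h(g(h(a, u, 4), h(a, u, 4)), m, g(4, g(h(a, u, 4), h(a, u, 4)))), m), g(m, a), 4) = h(x1, u, 4). Substituting into the earlier bindings gives q := h(g(h(a, u, 4), h(a, u, 4)), m, g(4, g(h(a, u, 4), h(a, u, 4)))), y2 := g(4, g(h(a, u, 4), h(a, u, 4))), v := g(h(a, u, 4), h(a, u, 4)).
Decompose h/3: g(h(g(h(a, u, 4), h(a, u, 4)), m, g(4, g(h(a, u, 4), h(a, u, 4)))), m) = x1,  g(m, a) = u,  4 = 4.
Bind x1 := g(h(g(h(a, u, 4), h(a, u, 4)), m, g(4, g(h(a, u, 4), h(a, u, 4)))), m); no other remaining equation mentions x1.
Bind u := g(m, a); no other remaining equation mentions u. Substituting into the earlier bindings gives q := h(g(h(a, g(m, a), 4), h(a, g(m, a), 4)), m, g(4, g(h(a, g(m, a), 4), h(a, g(m, a), 4)))), y2 := g(4, g(h(a, g(m, a), 4), h(a, g(m, a), 4))), v := g(h(a, g(m, a), 4), h(a, g(m, a), 4)), x := h(a, g(m, a), 4), x1 := g(h(g(h(a, g(m, a), 4), h(a, g(m, a), 4)), m, g(4, g(h(a, g(m, a), 4), h(a, g(m, a), 4)))), m).
Delete trivial equation 4 = 4.
MGU = { q -> h(g(h(a, g(m, a), 4), h(a, g(m, a), 4)), m, g(4, g(h(a, g(m, a), 4), h(a, g(m, a), 4)))), y2 -> g(4, g(h(a, g(m, a), 4), h(a, g(m, a), 4))), y -> h(a, m, 3), x2 -> g(a, m), v -> g(h(a, g(m, a), 4), h(a, g(m, a), 4)), x -> h(a, g(m, a), 4), x1 -> g(h(g(h(a, g(m, a), 4), h(a, g(m, a), 4)), m, g(4, g(h(a, g(m, a), 4), h(a, g(m, a), 4)))), m), u -> g(m, a) }, so v -> g(h(a, g(m, a), 4), h(a, g(m, a), 4)).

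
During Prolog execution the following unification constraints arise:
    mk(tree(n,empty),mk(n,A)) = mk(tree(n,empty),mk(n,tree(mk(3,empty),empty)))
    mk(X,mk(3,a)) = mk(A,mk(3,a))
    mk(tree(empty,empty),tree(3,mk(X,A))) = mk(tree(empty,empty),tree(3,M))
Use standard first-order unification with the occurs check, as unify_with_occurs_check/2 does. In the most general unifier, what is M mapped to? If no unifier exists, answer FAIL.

Decompose mk/2: tree(n,empty) = tree(n,empty),  mk(n,A) = mk(n,tree(mk(3,empty),empty)).
Delete trivial equation tree(n,empty) = tree(n,empty).
Decompose mk/2: n = n,  A = tree(mk(3,empty),empty).
Delete trivial equation n = n.
Bind A := tree(mk(3,empty),empty); substituting into the remaining equations gives: mk(X,mk(3,a)) = mk(tree(mk(3,empty),empty),mk(3,a)),  mk(tree(empty,empty),tree(3,mk(X,tree(mk(3,empty),empty)))) = mk(tree(empty,empty),tree(3,M)).
Decompose mk/2: X = tree(mk(3,empty),empty),  mk(3,a) = mk(3,a).
Bind X := tree(mk(3,empty),empty); substituting into the one remaining equation that mentions X gives: mk(tree(empty,empty),tree(3,mk(tree(mk(3,empty),empty),tree(mk(3,empty),empty)))) = mk(tree(empty,empty),tree(3,M)).
Delete trivial equation mk(3,a) = mk(3,a).
Decompose mk/2: tree(empty,empty) = tree(empty,empty),  tree(3,mk(tree(mk(3,empty),empty),tree(mk(3,empty),empty))) = tree(3,M).
Delete trivial equation tree(empty,empty) = tree(empty,empty).
Decompose tree/2: 3 = 3,  mk(tree(mk(3,empty),empty),tree(mk(3,empty),empty)) = M.
Delete trivial equation 3 = 3.
Bind M := mk(tree(mk(3,empty),empty),tree(mk(3,empty),empty)).
MGU = { A = tree(mk(3,empty),empty), X = tree(mk(3,empty),empty), M = mk(tree(mk(3,empty),empty),tree(mk(3,empty),empty)) }, so M = mk(tree(mk(3,empty),empty),tree(mk(3,empty),empty)).

mk(tree(mk(3,empty),empty),tree(mk(3,empty),empty))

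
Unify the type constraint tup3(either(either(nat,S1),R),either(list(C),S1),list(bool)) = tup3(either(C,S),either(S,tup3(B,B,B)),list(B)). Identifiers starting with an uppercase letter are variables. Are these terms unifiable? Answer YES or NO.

YES

Decompose tup3/3: either(either(nat,S1),R) = either(C,S),  either(list(C),S1) = either(S,tup3(B,B,B)),  list(bool) = list(B).
Decompose either/2: either(nat,S1) = C,  R = S.
Bind C := either(nat,S1); substituting into the one remaining equation that mentions C gives: either(list(either(nat,S1)),S1) = either(S,tup3(B,B,B)).
Bind R := S; no other remaining equation mentions R.
Decompose either/2: list(either(nat,S1)) = S,  S1 = tup3(B,B,B).
Bind S := list(either(nat,S1)); no other remaining equation mentions S. Substituting into the earlier binding gives R := list(either(nat,S1)).
Bind S1 := tup3(B,B,B); no other remaining equation mentions S1. Substituting into the earlier bindings gives C := either(nat,tup3(B,B,B)), R := list(either(nat,tup3(B,B,B))), S := list(either(nat,tup3(B,B,B))).
Decompose list/1: bool = B.
Bind B := bool. Substituting into the earlier bindings gives C := either(nat,tup3(bool,bool,bool)), R := list(either(nat,tup3(bool,bool,bool))), S := list(either(nat,tup3(bool,bool,bool))), S1 := tup3(bool,bool,bool).
No equations remain and no clash or occurs-check failure arose, so a unifier exists.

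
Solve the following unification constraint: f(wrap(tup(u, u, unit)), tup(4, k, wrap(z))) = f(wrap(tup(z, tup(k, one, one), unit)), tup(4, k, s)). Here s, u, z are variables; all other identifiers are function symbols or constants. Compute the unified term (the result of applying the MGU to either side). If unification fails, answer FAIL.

f(wrap(tup(tup(k, one, one), tup(k, one, one), unit)), tup(4, k, wrap(tup(k, one, one))))

Decompose f/2: wrap(tup(u, u, unit)) = wrap(tup(z, tup(k, one, one), unit)),  tup(4, k, wrap(z)) = tup(4, k, s).
Decompose wrap/1: tup(u, u, unit) = tup(z, tup(k, one, one), unit).
Decompose tup/3: u = z,  u = tup(k, one, one),  unit = unit.
Bind u := z; substituting into the one remaining equation that mentions u gives: z = tup(k, one, one).
Bind z := tup(k, one, one); substituting into the one remaining equation that mentions z gives: tup(4, k, wrap(tup(k, one, one))) = tup(4, k, s). Substituting into the earlier binding gives u := tup(k, one, one).
Delete trivial equation unit = unit.
Decompose tup/3: 4 = 4,  k = k,  wrap(tup(k, one, one)) = s.
Delete trivial equation 4 = 4.
Delete trivial equation k = k.
Bind s := wrap(tup(k, one, one)).
Applying the MGU to either side gives f(wrap(tup(tup(k, one, one), tup(k, one, one), unit)), tup(4, k, wrap(tup(k, one, one)))).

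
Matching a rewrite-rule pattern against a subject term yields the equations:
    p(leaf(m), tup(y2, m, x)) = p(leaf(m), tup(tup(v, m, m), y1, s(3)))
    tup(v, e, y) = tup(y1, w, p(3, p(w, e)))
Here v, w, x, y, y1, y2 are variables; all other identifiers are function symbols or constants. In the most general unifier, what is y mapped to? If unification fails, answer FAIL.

Decompose p/2: leaf(m) = leaf(m),  tup(y2, m, x) = tup(tup(v, m, m), y1, s(3)).
Delete trivial equation leaf(m) = leaf(m).
Decompose tup/3: y2 = tup(v, m, m),  m = y1,  x = s(3).
Bind y2 := tup(v, m, m); no other remaining equation mentions y2.
Bind y1 := m; substituting into the one remaining equation that mentions y1 gives: tup(v, e, y) = tup(m, w, p(3, p(w, e))).
Bind x := s(3); no other remaining equation mentions x.
Decompose tup/3: v = m,  e = w,  y = p(3, p(w, e)).
Bind v := m; no other remaining equation mentions v. Substituting into the earlier binding gives y2 := tup(m, m, m).
Bind w := e; substituting into the remaining equation gives: y = p(3, p(e, e)).
Bind y := p(3, p(e, e)).
MGU = { y2 := tup(m, m, m), y1 := m, x := s(3), v := m, w := e, y := p(3, p(e, e)) }, so y := p(3, p(e, e)).

p(3, p(e, e))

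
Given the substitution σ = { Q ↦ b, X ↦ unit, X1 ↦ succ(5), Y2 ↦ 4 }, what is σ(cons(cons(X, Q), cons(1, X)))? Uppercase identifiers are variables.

cons(cons(unit, b), cons(1, unit))

Replace each occurrence of Q with b.
Replace each occurrence of X with unit.
Result: cons(cons(unit, b), cons(1, unit)).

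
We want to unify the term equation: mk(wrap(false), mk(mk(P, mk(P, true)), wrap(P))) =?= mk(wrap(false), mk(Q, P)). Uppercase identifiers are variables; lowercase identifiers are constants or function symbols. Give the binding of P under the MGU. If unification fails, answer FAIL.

FAIL

Decompose mk/2: wrap(false) =?= wrap(false),  mk(mk(P, mk(P, true)), wrap(P)) =?= mk(Q, P).
Delete trivial equation wrap(false) =?= wrap(false).
Decompose mk/2: mk(P, mk(P, true)) =?= Q,  wrap(P) =?= P.
Bind Q := mk(P, mk(P, true)); no other remaining equation mentions Q.
Occurs check fails: P occurs in wrap(P); the equation P =?= wrap(P) has no finite solution.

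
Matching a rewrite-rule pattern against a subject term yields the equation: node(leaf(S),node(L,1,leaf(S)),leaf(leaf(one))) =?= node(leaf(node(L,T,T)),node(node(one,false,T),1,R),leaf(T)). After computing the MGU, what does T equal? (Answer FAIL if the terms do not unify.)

Decompose node/3: leaf(S) =?= leaf(node(L,T,T)),  node(L,1,leaf(S)) =?= node(node(one,false,T),1,R),  leaf(leaf(one)) =?= leaf(T).
Decompose leaf/1: S =?= node(L,T,T).
Bind S := node(L,T,T); substituting into the one remaining equation that mentions S gives: node(L,1,leaf(node(L,T,T))) =?= node(node(one,false,T),1,R).
Decompose node/3: L =?= node(one,false,T),  1 =?= 1,  leaf(node(L,T,T)) =?= R.
Bind L := node(one,false,T); substituting into the one remaining equation that mentions L gives: leaf(node(node(one,false,T),T,T)) =?= R. Substituting into the earlier binding gives S := node(node(one,false,T),T,T).
Delete trivial equation 1 =?= 1.
Bind R := leaf(node(node(one,false,T),T,T)); no other remaining equation mentions R.
Decompose leaf/1: leaf(one) =?= T.
Bind T := leaf(one). Substituting into the earlier bindings gives S := node(node(one,false,leaf(one)),leaf(one),leaf(one)), L := node(one,false,leaf(one)), R := leaf(node(node(one,false,leaf(one)),leaf(one),leaf(one))).
MGU = { S ↦ node(node(one,false,leaf(one)),leaf(one),leaf(one)), L ↦ node(one,false,leaf(one)), R ↦ leaf(node(node(one,false,leaf(one)),leaf(one),leaf(one))), T ↦ leaf(one) }, so T ↦ leaf(one).

leaf(one)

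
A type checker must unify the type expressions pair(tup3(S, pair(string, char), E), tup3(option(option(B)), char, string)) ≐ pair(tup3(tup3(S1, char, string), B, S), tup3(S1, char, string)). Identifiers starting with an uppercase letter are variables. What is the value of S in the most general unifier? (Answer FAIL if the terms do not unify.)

Decompose pair/2: tup3(S, pair(string, char), E) ≐ tup3(tup3(S1, char, string), B, S),  tup3(option(option(B)), char, string) ≐ tup3(S1, char, string).
Decompose tup3/3: S ≐ tup3(S1, char, string),  pair(string, char) ≐ B,  E ≐ S.
Bind S := tup3(S1, char, string); substituting into the one remaining equation that mentions S gives: E ≐ tup3(S1, char, string).
Bind B := pair(string, char); substituting into the one remaining equation that mentions B gives: tup3(option(option(pair(string, char))), char, string) ≐ tup3(S1, char, string).
Bind E := tup3(S1, char, string); no other remaining equation mentions E.
Decompose tup3/3: option(option(pair(string, char))) ≐ S1,  char ≐ char,  string ≐ string.
Bind S1 := option(option(pair(string, char))); no other remaining equation mentions S1. Substituting into the earlier bindings gives S := tup3(option(option(pair(string, char))), char, string), E := tup3(option(option(pair(string, char))), char, string).
Delete trivial equation char ≐ char.
Delete trivial equation string ≐ string.
MGU = { S ↦ tup3(option(option(pair(string, char))), char, string), B ↦ pair(string, char), E ↦ tup3(option(option(pair(string, char))), char, string), S1 ↦ option(option(pair(string, char))) }, so S ↦ tup3(option(option(pair(string, char))), char, string).

tup3(option(option(pair(string, char))), char, string)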